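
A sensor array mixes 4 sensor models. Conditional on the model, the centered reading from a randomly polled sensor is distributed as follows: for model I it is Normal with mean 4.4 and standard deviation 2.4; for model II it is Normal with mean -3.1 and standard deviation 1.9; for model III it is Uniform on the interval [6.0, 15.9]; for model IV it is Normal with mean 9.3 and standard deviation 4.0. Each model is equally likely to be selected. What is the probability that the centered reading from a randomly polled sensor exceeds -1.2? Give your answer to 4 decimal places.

Conditional on each model, P(X > -1.2): I: 0.990185; II: 0.158655; III: 1; IV: 0.995668.
By total probability, P(X > -1.2) = 0.25·0.990185 + 0.25·0.158655 + 0.25·1 + 0.25·0.995668 = 0.786127.

0.7861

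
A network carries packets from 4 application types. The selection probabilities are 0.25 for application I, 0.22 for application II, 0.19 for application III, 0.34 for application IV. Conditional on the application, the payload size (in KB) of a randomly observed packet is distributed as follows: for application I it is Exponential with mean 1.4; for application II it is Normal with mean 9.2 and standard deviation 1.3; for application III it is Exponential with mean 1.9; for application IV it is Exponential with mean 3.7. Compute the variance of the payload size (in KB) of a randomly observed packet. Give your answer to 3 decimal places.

14.710

Per component, I: μ=1.4, E[X²]=3.92; II: μ=9.2, E[X²]=86.33; III: μ=1.9, E[X²]=7.22; IV: μ=3.7, E[X²]=27.38.
E[X] = 0.25·1.4 + 0.22·9.2 + 0.19·1.9 + 0.34·3.7 = 3.993.
E[X²] = 0.25·3.92 + 0.22·86.33 + 0.19·7.22 + 0.34·27.38 = 30.6536.
Var(X) = E[X²] − (E[X])² = 30.6536 − 15.944 = 14.7096.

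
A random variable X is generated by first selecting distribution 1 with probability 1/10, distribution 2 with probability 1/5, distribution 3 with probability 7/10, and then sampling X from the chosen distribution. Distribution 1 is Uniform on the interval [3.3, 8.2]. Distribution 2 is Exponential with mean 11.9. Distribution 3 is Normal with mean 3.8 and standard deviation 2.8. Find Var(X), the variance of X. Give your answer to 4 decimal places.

Per component, 1: μ=5.75, E[X²]=35.0633; 2: μ=11.9, E[X²]=283.22; 3: μ=3.8, E[X²]=22.28.
E[X] = 0.1·5.75 + 0.2·11.9 + 0.7·3.8 = 5.615.
E[X²] = 0.1·35.0633 + 0.2·283.22 + 0.7·22.28 = 75.7463.
Var(X) = E[X²] − (E[X])² = 75.7463 − 31.5282 = 44.2181.

44.2181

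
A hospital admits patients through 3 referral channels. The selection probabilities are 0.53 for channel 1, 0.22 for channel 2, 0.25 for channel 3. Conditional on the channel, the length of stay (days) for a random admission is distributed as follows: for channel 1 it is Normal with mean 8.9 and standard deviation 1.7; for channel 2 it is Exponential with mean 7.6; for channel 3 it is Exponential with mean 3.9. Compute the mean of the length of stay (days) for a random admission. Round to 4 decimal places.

7.3640

Component means — 1: 8.9; 2: 7.6; 3: 3.9.
E[X] = 0.53·8.9 + 0.22·7.6 + 0.25·3.9 = 7.364.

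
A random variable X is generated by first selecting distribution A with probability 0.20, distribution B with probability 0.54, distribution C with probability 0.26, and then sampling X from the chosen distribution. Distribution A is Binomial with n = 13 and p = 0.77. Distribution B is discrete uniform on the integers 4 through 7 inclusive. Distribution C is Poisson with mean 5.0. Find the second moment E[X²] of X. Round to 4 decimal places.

45.3105

For each component E[X²] = Var + (mean)², giving A: 102.502; B: 31.5; C: 30.
Overall E[X²] = 0.2·102.502 + 0.54·31.5 + 0.26·30 = 45.3105.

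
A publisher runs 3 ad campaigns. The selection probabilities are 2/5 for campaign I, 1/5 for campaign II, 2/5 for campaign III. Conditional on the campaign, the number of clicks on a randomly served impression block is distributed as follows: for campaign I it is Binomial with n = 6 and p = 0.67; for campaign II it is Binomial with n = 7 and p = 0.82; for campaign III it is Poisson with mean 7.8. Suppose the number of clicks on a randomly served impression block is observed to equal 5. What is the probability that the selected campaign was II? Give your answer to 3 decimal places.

0.256

Likelihoods P(X=5 | ·): I: 0.267325; II: 0.252251; III: 0.0985814.
Posterior ∝ prior × likelihood. Numerator for II: 0.2·0.252251 = 0.0504503.
Normalizing constant: 0.4·0.267325 + 0.2·0.252251 + 0.4·0.0985814 = 0.196813.
P(II | observation) = 0.0504503 / 0.196813 = 0.256336.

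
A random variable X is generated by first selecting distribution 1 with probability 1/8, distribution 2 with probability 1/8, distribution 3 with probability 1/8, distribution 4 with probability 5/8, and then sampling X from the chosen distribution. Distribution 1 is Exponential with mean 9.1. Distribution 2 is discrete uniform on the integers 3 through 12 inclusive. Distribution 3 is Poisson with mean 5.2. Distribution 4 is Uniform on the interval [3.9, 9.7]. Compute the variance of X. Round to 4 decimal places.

14.7965

Per component, 1: μ=9.1, E[X²]=165.62; 2: μ=7.5, E[X²]=64.5; 3: μ=5.2, E[X²]=32.24; 4: μ=6.8, E[X²]=49.0433.
E[X] = 0.125·9.1 + 0.125·7.5 + 0.125·5.2 + 0.625·6.8 = 6.975.
E[X²] = 0.125·165.62 + 0.125·64.5 + 0.125·32.24 + 0.625·49.0433 = 63.4471.
Var(X) = E[X²] − (E[X])² = 63.4471 − 48.6506 = 14.7965.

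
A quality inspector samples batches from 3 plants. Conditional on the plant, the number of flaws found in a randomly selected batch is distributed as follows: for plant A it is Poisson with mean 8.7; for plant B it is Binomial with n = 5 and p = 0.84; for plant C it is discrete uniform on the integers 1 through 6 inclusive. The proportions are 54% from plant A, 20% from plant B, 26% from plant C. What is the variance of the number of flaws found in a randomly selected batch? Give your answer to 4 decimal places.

11.5996

Per component, A: μ=8.7, E[X²]=84.39; B: μ=4.2, E[X²]=18.312; C: μ=3.5, E[X²]=15.1667.
E[X] = 0.54·8.7 + 0.2·4.2 + 0.26·3.5 = 6.448.
E[X²] = 0.54·84.39 + 0.2·18.312 + 0.26·15.1667 = 53.1763.
Var(X) = E[X²] − (E[X])² = 53.1763 − 41.5767 = 11.5996.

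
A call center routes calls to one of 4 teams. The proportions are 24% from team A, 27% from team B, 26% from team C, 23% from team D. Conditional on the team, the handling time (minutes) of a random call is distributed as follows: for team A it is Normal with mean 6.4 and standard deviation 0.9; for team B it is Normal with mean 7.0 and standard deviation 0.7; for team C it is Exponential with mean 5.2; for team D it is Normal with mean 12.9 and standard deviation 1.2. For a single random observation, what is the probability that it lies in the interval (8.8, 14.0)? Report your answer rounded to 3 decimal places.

Conditional on each team, P(8.8 < X < 14.0): A: 0.00383038; B: 0.005064; C: 0.11637; D: 0.820024.
By total probability, P(8.8 < X < 14.0) = 0.24·0.00383038 + 0.27·0.005064 + 0.26·0.11637 + 0.23·0.820024 = 0.221148.

0.221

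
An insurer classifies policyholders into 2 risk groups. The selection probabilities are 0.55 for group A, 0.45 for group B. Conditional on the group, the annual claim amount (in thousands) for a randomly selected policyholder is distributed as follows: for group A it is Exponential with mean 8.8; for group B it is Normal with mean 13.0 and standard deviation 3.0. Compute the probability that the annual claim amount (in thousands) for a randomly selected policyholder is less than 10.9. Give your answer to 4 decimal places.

Conditional on each group, P(X < 10.9): A: 0.710221; B: 0.241964.
By total probability, P(X < 10.9) = 0.55·0.710221 + 0.45·0.241964 = 0.499505.

0.4995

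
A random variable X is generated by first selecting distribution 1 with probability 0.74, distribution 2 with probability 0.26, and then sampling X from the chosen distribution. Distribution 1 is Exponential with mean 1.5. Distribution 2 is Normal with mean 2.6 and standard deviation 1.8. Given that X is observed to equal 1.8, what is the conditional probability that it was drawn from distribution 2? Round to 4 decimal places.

Likelihoods f(1.8 | ·): 1: 0.200796; 2: 0.200791.
Posterior ∝ prior × likelihood. Numerator for 2: 0.26·0.200791 = 0.0522057.
Normalizing constant: 0.74·0.200796 + 0.26·0.200791 = 0.200795.
P(2 | observation) = 0.0522057 / 0.200795 = 0.259995.

0.2600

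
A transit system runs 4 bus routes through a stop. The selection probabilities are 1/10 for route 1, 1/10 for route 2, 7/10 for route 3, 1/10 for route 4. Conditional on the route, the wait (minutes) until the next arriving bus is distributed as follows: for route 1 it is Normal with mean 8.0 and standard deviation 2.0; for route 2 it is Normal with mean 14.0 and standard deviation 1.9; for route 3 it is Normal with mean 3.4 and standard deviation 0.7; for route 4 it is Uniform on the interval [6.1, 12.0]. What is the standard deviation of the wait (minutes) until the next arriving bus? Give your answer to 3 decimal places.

Per component, 1: μ=8, E[X²]=68; 2: μ=14, E[X²]=199.61; 3: μ=3.4, E[X²]=12.05; 4: μ=9.05, E[X²]=84.8033.
E[X] = 0.1·8 + 0.1·14 + 0.7·3.4 + 0.1·9.05 = 5.485.
E[X²] = 0.1·68 + 0.1·199.61 + 0.7·12.05 + 0.1·84.8033 = 43.6763.
Var(X) = E[X²] − (E[X])² = 43.6763 − 30.0852 = 13.5911.
SD(X) = √13.5911 = 3.68661.

3.687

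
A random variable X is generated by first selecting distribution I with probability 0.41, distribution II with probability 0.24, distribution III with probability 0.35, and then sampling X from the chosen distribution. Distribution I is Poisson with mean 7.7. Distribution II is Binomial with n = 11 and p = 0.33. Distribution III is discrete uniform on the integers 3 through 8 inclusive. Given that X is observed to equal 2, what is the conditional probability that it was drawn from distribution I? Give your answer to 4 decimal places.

Likelihoods P(X=2 | ·): I: 0.0134241; II: 0.162954; III: 0.
Posterior ∝ prior × likelihood. Numerator for I: 0.41·0.0134241 = 0.00550387.
Normalizing constant: 0.41·0.0134241 + 0.24·0.162954 + 0.35·0 = 0.0446127.
P(I | observation) = 0.00550387 / 0.0446127 = 0.12337.

0.1234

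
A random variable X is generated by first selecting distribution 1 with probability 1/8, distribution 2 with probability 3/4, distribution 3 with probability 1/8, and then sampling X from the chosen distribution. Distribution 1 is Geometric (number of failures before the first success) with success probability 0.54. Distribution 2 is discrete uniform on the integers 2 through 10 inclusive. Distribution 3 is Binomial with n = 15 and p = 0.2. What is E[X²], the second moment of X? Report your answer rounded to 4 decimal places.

For each component E[X²] = Var + (mean)², giving 1: 2.30316; 2: 42.6667; 3: 11.4.
Overall E[X²] = 0.125·2.30316 + 0.75·42.6667 + 0.125·11.4 = 33.7129.

33.7129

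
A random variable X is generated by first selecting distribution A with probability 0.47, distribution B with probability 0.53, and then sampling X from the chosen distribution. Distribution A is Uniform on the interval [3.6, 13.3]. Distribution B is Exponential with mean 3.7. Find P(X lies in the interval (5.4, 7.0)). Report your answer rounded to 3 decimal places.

Conditional on each component, P(5.4 < X < 7.0): A: 0.164948; B: 0.0815756.
By total probability, P(5.4 < X < 7.0) = 0.47·0.164948 + 0.53·0.0815756 = 0.120761.

0.121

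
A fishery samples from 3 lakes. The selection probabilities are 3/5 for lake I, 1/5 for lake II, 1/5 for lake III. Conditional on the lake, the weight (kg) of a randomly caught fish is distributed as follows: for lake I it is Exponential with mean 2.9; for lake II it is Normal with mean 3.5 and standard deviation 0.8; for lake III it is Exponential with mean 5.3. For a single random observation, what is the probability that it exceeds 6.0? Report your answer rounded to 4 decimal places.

Conditional on each lake, P(X > 6.0): I: 0.126316; II: 0.000889025; III: 0.322364.
By total probability, P(X > 6.0) = 0.6·0.126316 + 0.2·0.000889025 + 0.2·0.322364 = 0.14044.

0.1404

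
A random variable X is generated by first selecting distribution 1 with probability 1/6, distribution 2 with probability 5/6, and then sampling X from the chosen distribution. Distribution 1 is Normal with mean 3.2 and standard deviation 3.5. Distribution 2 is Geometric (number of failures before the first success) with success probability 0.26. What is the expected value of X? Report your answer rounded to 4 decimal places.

Component means — 1: 3.2; 2: 2.84615.
E[X] = 0.166667·3.2 + 0.833333·2.84615 = 2.90513.

2.9051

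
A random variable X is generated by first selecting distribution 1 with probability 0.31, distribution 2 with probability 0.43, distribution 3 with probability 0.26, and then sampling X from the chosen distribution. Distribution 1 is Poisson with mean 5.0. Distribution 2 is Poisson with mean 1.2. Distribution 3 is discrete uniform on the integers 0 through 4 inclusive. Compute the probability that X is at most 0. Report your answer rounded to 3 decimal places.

0.184

Conditional on each component, P(X ≤ 0): 1: 0.00673795; 2: 0.301194; 3: 0.2.
By total probability, P(X ≤ 0) = 0.31·0.00673795 + 0.43·0.301194 + 0.26·0.2 = 0.183602.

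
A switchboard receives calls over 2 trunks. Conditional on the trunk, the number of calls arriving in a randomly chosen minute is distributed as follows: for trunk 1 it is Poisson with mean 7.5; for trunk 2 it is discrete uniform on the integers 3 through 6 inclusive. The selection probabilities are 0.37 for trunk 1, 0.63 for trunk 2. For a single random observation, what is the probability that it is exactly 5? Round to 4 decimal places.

Conditional on each trunk, P(X = 5): 1: 0.109375; 2: 0.25.
By total probability, P(X = 5) = 0.37·0.109375 + 0.63·0.25 = 0.197969.

0.1980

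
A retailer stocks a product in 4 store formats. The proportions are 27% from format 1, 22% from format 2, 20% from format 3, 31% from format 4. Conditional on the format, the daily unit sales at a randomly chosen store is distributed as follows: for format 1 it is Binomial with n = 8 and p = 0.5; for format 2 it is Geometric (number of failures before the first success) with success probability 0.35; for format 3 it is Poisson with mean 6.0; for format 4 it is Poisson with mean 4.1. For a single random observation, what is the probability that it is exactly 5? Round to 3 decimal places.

Conditional on each format, P(X = 5): 1: 0.21875; 2: 0.0406102; 3: 0.160623; 4: 0.160004.
By total probability, P(X = 5) = 0.27·0.21875 + 0.22·0.0406102 + 0.2·0.160623 + 0.31·0.160004 = 0.149723.

0.150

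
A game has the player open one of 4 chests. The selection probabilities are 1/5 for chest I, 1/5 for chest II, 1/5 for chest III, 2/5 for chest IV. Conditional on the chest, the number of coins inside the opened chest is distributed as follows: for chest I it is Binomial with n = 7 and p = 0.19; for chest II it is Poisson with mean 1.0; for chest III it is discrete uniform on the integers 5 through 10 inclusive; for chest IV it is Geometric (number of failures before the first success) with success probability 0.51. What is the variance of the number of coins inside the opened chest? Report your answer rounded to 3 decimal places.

Per component, I: μ=1.33, E[X²]=2.8462; II: μ=1, E[X²]=2; III: μ=7.5, E[X²]=59.1667; IV: μ=0.960784, E[X²]=2.807.
E[X] = 0.2·1.33 + 0.2·1 + 0.2·7.5 + 0.4·0.960784 = 2.35031.
E[X²] = 0.2·2.8462 + 0.2·2 + 0.2·59.1667 + 0.4·2.807 = 13.9254.
Var(X) = E[X²] − (E[X])² = 13.9254 − 5.52397 = 8.4014.

8.401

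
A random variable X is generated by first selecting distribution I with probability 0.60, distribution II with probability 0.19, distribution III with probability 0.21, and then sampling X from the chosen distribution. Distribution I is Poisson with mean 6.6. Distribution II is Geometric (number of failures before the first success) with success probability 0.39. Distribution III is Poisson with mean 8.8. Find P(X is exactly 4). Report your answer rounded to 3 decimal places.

Conditional on each component, P(X = 4): I: 0.107553; II: 0.0539988; III: 0.0376641.
By total probability, P(X = 4) = 0.6·0.107553 + 0.19·0.0539988 + 0.21·0.0376641 = 0.0827008.

0.083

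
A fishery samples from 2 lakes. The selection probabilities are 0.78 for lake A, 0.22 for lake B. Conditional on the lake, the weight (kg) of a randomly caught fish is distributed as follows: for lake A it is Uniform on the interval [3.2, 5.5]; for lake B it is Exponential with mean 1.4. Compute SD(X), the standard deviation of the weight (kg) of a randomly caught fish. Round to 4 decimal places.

1.5061

Per component, A: μ=4.35, E[X²]=19.3633; B: μ=1.4, E[X²]=3.92.
E[X] = 0.78·4.35 + 0.22·1.4 = 3.701.
E[X²] = 0.78·19.3633 + 0.22·3.92 = 15.9658.
Var(X) = E[X²] − (E[X])² = 15.9658 − 13.6974 = 2.2684.
SD(X) = √2.2684 = 1.50612.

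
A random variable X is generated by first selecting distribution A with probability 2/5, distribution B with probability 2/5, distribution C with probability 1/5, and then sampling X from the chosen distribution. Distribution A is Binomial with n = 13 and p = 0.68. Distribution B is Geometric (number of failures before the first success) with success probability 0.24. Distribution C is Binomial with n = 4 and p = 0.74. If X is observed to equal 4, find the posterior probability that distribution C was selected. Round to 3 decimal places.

0.637

Likelihoods P(X=4 | ·): A: 0.00537888; B: 0.0800692; C: 0.299866.
Posterior ∝ prior × likelihood. Numerator for C: 0.2·0.299866 = 0.0599732.
Normalizing constant: 0.4·0.00537888 + 0.4·0.0800692 + 0.2·0.299866 = 0.0941524.
P(C | observation) = 0.0599732 / 0.0941524 = 0.63698.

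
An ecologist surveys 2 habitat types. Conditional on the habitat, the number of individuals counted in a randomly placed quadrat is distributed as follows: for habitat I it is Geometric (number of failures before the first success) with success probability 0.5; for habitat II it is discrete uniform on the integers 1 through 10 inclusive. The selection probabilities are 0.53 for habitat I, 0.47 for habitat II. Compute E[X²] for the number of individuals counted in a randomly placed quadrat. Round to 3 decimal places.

For each component E[X²] = Var + (mean)², giving I: 3; II: 38.5.
Overall E[X²] = 0.53·3 + 0.47·38.5 = 19.685.

19.685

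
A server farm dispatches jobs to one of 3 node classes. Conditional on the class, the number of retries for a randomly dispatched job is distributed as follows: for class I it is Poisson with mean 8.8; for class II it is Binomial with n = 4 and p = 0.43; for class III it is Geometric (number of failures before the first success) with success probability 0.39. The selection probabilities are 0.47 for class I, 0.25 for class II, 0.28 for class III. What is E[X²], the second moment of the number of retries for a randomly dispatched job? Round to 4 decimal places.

For each component E[X²] = Var + (mean)², giving I: 86.24; II: 3.9388; III: 6.45694.
Overall E[X²] = 0.47·86.24 + 0.25·3.9388 + 0.28·6.45694 = 43.3254.

43.3254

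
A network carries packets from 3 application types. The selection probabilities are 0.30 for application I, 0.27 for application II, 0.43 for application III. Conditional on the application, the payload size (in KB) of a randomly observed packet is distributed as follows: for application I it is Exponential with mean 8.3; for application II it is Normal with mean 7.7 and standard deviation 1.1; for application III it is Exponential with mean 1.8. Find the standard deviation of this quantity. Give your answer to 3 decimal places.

Per component, I: μ=8.3, E[X²]=137.78; II: μ=7.7, E[X²]=60.5; III: μ=1.8, E[X²]=6.48.
E[X] = 0.3·8.3 + 0.27·7.7 + 0.43·1.8 = 5.343.
E[X²] = 0.3·137.78 + 0.27·60.5 + 0.43·6.48 = 60.4554.
Var(X) = E[X²] − (E[X])² = 60.4554 − 28.5476 = 31.9078.
SD(X) = √31.9078 = 5.64869.

5.649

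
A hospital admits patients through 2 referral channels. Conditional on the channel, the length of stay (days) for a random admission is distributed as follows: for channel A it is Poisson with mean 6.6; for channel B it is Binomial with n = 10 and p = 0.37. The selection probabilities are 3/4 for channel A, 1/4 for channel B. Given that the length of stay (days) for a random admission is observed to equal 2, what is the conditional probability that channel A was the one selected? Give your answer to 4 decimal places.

0.3677

Likelihoods P(X=2 | ·): A: 0.0296288; B: 0.152876.
Posterior ∝ prior × likelihood. Numerator for A: 0.75·0.0296288 = 0.0222216.
Normalizing constant: 0.75·0.0296288 + 0.25·0.152876 = 0.0604407.
P(A | observation) = 0.0222216 / 0.0604407 = 0.36766.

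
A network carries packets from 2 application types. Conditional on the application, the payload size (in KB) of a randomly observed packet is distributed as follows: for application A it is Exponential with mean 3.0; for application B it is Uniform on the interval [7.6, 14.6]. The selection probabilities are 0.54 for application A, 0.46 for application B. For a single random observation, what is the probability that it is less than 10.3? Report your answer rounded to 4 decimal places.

0.7000

Conditional on each application, P(X < 10.3): A: 0.967721; B: 0.385714.
By total probability, P(X < 10.3) = 0.54·0.967721 + 0.46·0.385714 = 0.699998.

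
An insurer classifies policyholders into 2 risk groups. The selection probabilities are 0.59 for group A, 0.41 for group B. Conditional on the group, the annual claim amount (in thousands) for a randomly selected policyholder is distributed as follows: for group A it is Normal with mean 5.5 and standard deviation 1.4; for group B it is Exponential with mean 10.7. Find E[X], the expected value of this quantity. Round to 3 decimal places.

Component means — A: 5.5; B: 10.7.
E[X] = 0.59·5.5 + 0.41·10.7 = 7.632.

7.632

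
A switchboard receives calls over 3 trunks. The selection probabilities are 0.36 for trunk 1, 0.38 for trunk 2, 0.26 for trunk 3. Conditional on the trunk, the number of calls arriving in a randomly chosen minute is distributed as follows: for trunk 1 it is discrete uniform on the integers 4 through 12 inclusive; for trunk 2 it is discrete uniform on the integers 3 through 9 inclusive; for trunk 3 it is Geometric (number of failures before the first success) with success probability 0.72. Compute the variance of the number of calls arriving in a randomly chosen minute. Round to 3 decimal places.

13.140

Per component, 1: μ=8, E[X²]=70.6667; 2: μ=6, E[X²]=40; 3: μ=0.388889, E[X²]=0.691358.
E[X] = 0.36·8 + 0.38·6 + 0.26·0.388889 = 5.26111.
E[X²] = 0.36·70.6667 + 0.38·40 + 0.26·0.691358 = 40.8198.
Var(X) = E[X²] − (E[X])² = 40.8198 − 27.6793 = 13.1405.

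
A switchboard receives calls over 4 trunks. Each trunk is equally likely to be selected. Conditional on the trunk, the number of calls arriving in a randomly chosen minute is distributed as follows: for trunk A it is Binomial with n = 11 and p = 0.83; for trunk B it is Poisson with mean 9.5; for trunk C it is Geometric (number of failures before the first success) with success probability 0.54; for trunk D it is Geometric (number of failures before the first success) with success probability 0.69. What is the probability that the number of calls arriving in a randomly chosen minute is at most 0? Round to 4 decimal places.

0.3075

Conditional on each trunk, P(X ≤ 0): A: 3.42719e-09; B: 7.48518e-05; C: 0.54; D: 0.69.
By total probability, P(X ≤ 0) = 0.25·3.42719e-09 + 0.25·7.48518e-05 + 0.25·0.54 + 0.25·0.69 = 0.307519.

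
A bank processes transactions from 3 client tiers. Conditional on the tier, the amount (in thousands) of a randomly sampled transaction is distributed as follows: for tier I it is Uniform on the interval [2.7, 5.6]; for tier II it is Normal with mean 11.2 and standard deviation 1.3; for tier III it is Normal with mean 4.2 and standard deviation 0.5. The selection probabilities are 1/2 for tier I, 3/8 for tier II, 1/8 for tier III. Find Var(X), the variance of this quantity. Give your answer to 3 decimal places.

Per component, I: μ=4.15, E[X²]=17.9233; II: μ=11.2, E[X²]=127.13; III: μ=4.2, E[X²]=17.89.
E[X] = 0.5·4.15 + 0.375·11.2 + 0.125·4.2 = 6.8.
E[X²] = 0.5·17.9233 + 0.375·127.13 + 0.125·17.89 = 58.8717.
Var(X) = E[X²] − (E[X])² = 58.8717 − 46.24 = 12.6317.

12.632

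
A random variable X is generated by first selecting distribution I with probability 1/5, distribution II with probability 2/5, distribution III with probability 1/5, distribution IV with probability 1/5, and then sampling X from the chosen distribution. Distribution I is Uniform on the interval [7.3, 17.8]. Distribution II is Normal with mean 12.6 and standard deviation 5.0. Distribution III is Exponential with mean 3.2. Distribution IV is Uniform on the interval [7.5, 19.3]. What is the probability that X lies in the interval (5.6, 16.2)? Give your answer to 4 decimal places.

0.6239

Conditional on each component, P(5.6 < X < 16.2): I: 0.847619; II: 0.683481; III: 0.167444; IV: 0.737288.
By total probability, P(5.6 < X < 16.2) = 0.2·0.847619 + 0.4·0.683481 + 0.2·0.167444 + 0.2·0.737288 = 0.623863.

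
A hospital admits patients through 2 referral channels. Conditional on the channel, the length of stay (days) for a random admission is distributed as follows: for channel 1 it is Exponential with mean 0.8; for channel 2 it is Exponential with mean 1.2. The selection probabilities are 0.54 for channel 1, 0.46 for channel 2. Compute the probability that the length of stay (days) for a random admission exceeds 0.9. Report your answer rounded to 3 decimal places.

Conditional on each channel, P(X > 0.9): 1: 0.324652; 2: 0.472367.
By total probability, P(X > 0.9) = 0.54·0.324652 + 0.46·0.472367 = 0.392601.

0.393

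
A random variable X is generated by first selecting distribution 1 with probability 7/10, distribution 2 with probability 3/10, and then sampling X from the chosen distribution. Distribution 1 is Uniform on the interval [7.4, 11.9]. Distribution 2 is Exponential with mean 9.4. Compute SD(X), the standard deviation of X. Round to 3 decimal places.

5.263

Per component, 1: μ=9.65, E[X²]=94.81; 2: μ=9.4, E[X²]=176.72.
E[X] = 0.7·9.65 + 0.3·9.4 = 9.575.
E[X²] = 0.7·94.81 + 0.3·176.72 = 119.383.
Var(X) = E[X²] − (E[X])² = 119.383 − 91.6806 = 27.7024.
SD(X) = √27.7024 = 5.2633.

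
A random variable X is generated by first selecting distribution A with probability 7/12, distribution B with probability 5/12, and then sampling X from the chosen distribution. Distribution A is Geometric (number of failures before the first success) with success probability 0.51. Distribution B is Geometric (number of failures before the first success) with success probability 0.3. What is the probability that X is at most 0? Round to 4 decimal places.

0.4225

Conditional on each component, P(X ≤ 0): A: 0.51; B: 0.3.
By total probability, P(X ≤ 0) = 0.583333·0.51 + 0.416667·0.3 = 0.4225.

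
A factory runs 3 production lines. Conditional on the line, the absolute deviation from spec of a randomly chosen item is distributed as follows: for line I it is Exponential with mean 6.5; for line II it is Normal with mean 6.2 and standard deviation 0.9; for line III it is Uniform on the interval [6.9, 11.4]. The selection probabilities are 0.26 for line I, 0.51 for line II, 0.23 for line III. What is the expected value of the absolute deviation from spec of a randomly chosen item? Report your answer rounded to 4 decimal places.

Component means — I: 6.5; II: 6.2; III: 9.15.
E[X] = 0.26·6.5 + 0.51·6.2 + 0.23·9.15 = 6.9565.

6.9565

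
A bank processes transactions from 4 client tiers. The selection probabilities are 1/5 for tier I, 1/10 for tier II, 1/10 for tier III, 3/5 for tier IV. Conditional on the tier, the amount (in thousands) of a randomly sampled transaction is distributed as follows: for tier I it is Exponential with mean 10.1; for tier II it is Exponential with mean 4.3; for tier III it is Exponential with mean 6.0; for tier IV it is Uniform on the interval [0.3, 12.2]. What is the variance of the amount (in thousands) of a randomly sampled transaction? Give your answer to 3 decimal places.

Per component, I: μ=10.1, E[X²]=204.02; II: μ=4.3, E[X²]=36.98; III: μ=6, E[X²]=72; IV: μ=6.25, E[X²]=50.8633.
E[X] = 0.2·10.1 + 0.1·4.3 + 0.1·6 + 0.6·6.25 = 6.8.
E[X²] = 0.2·204.02 + 0.1·36.98 + 0.1·72 + 0.6·50.8633 = 82.22.
Var(X) = E[X²] − (E[X])² = 82.22 − 46.24 = 35.98.

35.980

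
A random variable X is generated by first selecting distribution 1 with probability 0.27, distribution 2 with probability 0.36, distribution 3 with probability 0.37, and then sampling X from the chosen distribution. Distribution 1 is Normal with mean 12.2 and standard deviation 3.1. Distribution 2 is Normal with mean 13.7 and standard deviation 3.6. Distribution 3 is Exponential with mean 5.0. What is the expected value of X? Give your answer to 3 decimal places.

Component means — 1: 12.2; 2: 13.7; 3: 5.
E[X] = 0.27·12.2 + 0.36·13.7 + 0.37·5 = 10.076.

10.076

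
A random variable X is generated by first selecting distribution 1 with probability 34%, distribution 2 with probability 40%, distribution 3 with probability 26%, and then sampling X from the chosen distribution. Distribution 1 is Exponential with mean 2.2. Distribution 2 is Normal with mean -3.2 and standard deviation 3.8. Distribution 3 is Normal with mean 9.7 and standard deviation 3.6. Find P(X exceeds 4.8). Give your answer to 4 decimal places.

0.2829

Conditional on each component, P(X > 4.8): 1: 0.112836; 2: 0.0176342; 3: 0.913261.
By total probability, P(X > 4.8) = 0.34·0.112836 + 0.4·0.0176342 + 0.26·0.913261 = 0.282866.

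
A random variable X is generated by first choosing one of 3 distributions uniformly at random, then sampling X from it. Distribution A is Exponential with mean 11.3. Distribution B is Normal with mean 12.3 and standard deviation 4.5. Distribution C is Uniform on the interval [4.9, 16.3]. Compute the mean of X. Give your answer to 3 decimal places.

Component means — A: 11.3; B: 12.3; C: 10.6.
E[X] = 0.333333·11.3 + 0.333333·12.3 + 0.333333·10.6 = 11.4.

11.400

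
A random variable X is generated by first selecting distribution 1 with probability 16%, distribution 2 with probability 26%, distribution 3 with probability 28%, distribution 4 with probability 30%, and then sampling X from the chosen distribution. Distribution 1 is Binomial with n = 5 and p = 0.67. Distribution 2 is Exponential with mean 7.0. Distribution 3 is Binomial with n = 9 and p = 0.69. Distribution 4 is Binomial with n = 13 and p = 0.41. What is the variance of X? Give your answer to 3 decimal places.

Per component, 1: μ=3.35, E[X²]=12.328; 2: μ=7, E[X²]=98; 3: μ=6.21, E[X²]=40.4892; 4: μ=5.33, E[X²]=31.5536.
E[X] = 0.16·3.35 + 0.26·7 + 0.28·6.21 + 0.3·5.33 = 5.6938.
E[X²] = 0.16·12.328 + 0.26·98 + 0.28·40.4892 + 0.3·31.5536 = 48.2555.
Var(X) = E[X²] − (E[X])² = 48.2555 − 32.4194 = 15.8362.

15.836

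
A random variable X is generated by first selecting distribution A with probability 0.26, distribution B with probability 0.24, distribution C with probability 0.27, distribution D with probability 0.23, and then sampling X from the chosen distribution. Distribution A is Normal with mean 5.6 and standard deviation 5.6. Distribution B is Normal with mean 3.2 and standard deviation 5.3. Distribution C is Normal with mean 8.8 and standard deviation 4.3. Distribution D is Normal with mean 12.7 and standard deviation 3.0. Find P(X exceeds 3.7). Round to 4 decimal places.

0.7434

Conditional on each component, P(X > 3.7): A: 0.632803; B: 0.46242; C: 0.882198; D: 0.99865.
By total probability, P(X > 3.7) = 0.26·0.632803 + 0.24·0.46242 + 0.27·0.882198 + 0.23·0.99865 = 0.743392.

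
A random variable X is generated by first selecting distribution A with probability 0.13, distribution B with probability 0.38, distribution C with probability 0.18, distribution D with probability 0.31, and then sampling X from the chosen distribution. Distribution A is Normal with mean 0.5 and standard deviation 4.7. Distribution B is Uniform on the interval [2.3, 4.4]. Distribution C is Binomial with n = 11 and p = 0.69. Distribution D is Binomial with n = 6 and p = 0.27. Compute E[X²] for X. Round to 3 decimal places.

19.282

For each component E[X²] = Var + (mean)², giving A: 22.34; B: 11.59; C: 59.961; D: 3.807.
Overall E[X²] = 0.13·22.34 + 0.38·11.59 + 0.18·59.961 + 0.31·3.807 = 19.2815.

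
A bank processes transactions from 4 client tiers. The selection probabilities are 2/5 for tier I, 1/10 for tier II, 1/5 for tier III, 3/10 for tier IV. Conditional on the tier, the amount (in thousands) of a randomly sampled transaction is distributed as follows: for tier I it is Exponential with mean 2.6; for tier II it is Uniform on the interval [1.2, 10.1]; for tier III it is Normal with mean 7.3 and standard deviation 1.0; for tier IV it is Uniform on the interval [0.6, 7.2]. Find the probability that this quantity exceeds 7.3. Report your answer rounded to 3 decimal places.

0.156

Conditional on each tier, P(X > 7.3): I: 0.0603441; II: 0.314607; III: 0.5; IV: 0.
By total probability, P(X > 7.3) = 0.4·0.0603441 + 0.1·0.314607 + 0.2·0.5 + 0.3·0 = 0.155598.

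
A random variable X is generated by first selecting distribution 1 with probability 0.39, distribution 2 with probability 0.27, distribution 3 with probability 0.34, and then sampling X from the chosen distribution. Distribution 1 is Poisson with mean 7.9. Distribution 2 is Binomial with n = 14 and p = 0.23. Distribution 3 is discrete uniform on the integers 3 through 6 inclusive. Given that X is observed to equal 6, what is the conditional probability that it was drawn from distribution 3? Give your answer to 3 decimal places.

Likelihoods P(X=6 | ·): 1: 0.125171; 2: 0.0549349; 3: 0.25.
Posterior ∝ prior × likelihood. Numerator for 3: 0.34·0.25 = 0.085.
Normalizing constant: 0.39·0.125171 + 0.27·0.0549349 + 0.34·0.25 = 0.148649.
P(3 | observation) = 0.085 / 0.148649 = 0.571816.

0.572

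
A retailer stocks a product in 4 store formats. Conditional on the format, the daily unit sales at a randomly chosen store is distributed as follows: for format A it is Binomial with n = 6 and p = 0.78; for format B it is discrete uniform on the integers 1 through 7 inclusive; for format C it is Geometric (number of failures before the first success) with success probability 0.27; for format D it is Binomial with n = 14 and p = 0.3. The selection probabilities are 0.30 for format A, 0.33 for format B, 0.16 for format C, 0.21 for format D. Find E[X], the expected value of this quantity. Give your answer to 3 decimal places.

Component means — A: 4.68; B: 4; C: 2.7037; D: 4.2.
E[X] = 0.3·4.68 + 0.33·4 + 0.16·2.7037 + 0.21·4.2 = 4.03859.

4.039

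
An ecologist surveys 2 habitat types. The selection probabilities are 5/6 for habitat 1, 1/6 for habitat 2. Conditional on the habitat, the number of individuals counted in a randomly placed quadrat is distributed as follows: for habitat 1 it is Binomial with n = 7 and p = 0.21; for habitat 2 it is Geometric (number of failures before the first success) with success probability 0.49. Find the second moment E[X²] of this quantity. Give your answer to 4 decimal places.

For each component E[X²] = Var + (mean)², giving 1: 3.3222; 2: 3.20741.
Overall E[X²] = 0.833333·3.3222 + 0.166667·3.20741 = 3.30307.

3.3031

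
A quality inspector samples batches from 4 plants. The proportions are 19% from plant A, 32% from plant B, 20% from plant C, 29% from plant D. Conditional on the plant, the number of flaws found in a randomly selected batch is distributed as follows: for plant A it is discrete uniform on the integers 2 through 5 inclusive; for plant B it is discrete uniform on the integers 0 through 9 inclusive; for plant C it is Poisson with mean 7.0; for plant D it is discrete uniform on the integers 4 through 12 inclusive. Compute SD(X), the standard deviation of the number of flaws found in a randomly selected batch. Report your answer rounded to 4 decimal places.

3.0737

Per component, A: μ=3.5, E[X²]=13.5; B: μ=4.5, E[X²]=28.5; C: μ=7, E[X²]=56; D: μ=8, E[X²]=70.6667.
E[X] = 0.19·3.5 + 0.32·4.5 + 0.2·7 + 0.29·8 = 5.825.
E[X²] = 0.19·13.5 + 0.32·28.5 + 0.2·56 + 0.29·70.6667 = 43.3783.
Var(X) = E[X²] − (E[X])² = 43.3783 − 33.9306 = 9.44771.
SD(X) = √9.44771 = 3.07371.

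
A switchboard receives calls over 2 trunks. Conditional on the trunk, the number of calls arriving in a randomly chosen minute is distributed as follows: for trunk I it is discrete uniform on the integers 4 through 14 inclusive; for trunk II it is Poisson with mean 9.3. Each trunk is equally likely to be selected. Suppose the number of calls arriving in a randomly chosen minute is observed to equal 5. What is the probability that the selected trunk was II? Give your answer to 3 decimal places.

Likelihoods P(X=5 | ·): I: 0.0909091; II: 0.0530023.
Posterior ∝ prior × likelihood. Numerator for II: 0.5·0.0530023 = 0.0265012.
Normalizing constant: 0.5·0.0909091 + 0.5·0.0530023 = 0.0719557.
P(II | observation) = 0.0265012 / 0.0719557 = 0.368298.

0.368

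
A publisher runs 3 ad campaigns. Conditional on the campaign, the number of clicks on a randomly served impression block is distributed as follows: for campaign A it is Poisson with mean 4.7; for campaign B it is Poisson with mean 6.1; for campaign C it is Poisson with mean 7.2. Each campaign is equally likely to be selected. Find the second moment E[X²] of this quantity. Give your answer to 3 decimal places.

43.047

For each component E[X²] = Var + (mean)², giving A: 26.79; B: 43.31; C: 59.04.
Overall E[X²] = 0.333333·26.79 + 0.333333·43.31 + 0.333333·59.04 = 43.0467.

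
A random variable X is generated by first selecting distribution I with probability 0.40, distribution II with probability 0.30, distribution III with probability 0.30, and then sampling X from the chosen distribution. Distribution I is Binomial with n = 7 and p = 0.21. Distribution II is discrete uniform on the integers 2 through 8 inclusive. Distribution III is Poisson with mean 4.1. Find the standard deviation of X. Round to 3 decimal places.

2.301

Per component, I: μ=1.47, E[X²]=3.3222; II: μ=5, E[X²]=29; III: μ=4.1, E[X²]=20.91.
E[X] = 0.4·1.47 + 0.3·5 + 0.3·4.1 = 3.318.
E[X²] = 0.4·3.3222 + 0.3·29 + 0.3·20.91 = 16.3019.
Var(X) = E[X²] − (E[X])² = 16.3019 − 11.0091 = 5.29276.
SD(X) = √5.29276 = 2.3006.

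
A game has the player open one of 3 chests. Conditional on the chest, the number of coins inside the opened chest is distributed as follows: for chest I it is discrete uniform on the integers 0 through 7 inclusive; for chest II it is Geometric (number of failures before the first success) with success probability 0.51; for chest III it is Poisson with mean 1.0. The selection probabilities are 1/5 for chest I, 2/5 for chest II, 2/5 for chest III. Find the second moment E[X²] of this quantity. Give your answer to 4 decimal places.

For each component E[X²] = Var + (mean)², giving I: 17.5; II: 2.807; III: 2.
Overall E[X²] = 0.2·17.5 + 0.4·2.807 + 0.4·2 = 5.4228.

5.4228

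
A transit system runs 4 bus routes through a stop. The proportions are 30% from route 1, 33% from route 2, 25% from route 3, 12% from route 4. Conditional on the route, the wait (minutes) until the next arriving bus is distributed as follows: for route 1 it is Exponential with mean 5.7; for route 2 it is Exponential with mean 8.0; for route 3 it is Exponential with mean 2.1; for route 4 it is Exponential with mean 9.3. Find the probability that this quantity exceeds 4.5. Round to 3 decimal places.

0.428

Conditional on each route, P(X > 4.5): 1: 0.454084; 2: 0.569783; 3: 0.117319; 4: 0.616393.
By total probability, P(X > 4.5) = 0.3·0.454084 + 0.33·0.569783 + 0.25·0.117319 + 0.12·0.616393 = 0.42755.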